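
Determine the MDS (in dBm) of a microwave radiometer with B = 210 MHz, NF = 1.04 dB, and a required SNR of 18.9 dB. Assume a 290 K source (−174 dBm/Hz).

Sensitivity = −174 + 10 log₁₀(B) + NF + SNR_min
= −174 + 83.22 + 1.04 + 18.9
= −70.84 dBm → −70.8 dBm

−70.8 dBm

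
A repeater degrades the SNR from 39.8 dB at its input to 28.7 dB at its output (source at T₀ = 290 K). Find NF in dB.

11.1 dB

NF (dB) = SNR_in(dB) − SNR_out(dB) when the source is at T₀
NF = 39.8 − 28.7 = 11.1 dB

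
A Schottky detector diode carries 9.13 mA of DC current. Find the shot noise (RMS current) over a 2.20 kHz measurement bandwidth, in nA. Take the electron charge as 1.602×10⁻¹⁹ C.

2.54 nA

I_n = √(2qI·B)
2qI·B = 2 × 1.602×10⁻¹⁹ × 9.13×10⁻³ × 2.20×10³ = 6.44×10⁻¹⁸ A²
I_n = √(6.44×10⁻¹⁸) = 2.54×10⁻⁹ A = 2.54 nA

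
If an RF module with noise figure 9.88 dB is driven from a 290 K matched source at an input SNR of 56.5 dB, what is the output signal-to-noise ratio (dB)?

46.62 dB

By definition F = SNR_in/SNR_out, so in dB: SNR_out = SNR_in − NF
SNR_out = 56.5 − 9.88 = 46.62 dB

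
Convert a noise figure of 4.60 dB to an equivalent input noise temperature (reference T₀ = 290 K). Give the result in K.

546 K

F = 10^(4.60/10) = 2.88403
T_e = (F − 1)·T₀ = (2.88403 − 1) × 290 = 546 K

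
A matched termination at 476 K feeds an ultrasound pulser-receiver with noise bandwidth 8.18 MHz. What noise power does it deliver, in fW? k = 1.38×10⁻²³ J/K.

53.7 fW

P_n = kTB = 1.38×10⁻²³ × 476 × 8.18×10⁶ = 5.37×10⁻¹⁴ W = 53.7 fW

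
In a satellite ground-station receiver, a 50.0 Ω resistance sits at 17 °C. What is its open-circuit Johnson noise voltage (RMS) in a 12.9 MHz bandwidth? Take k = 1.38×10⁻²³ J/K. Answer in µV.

3.21 µV

T = 17 °C + 273.15 = 290.15 K
V_n = √(4kTRB)
4kTRB = 4 × 1.38×10⁻²³ × 290.15 × 5.00×10¹ × 1.29×10⁷ = 1.03×10⁻¹¹ V²
V_n = √(1.03×10⁻¹¹) = 3.21×10⁻⁶ V = 3.21 µV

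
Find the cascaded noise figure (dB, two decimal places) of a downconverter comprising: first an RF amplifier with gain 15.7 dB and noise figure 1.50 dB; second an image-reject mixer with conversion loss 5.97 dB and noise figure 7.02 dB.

Convert to linear (a loss of L dB is a gain of −L dB): F_i = 10^(NF_i/10), G_i = 10^(G_i,dB/10)
  Stage 1: F_1 = 10^(1.50/10) = 1.413, G_1 = 10^(15.7/10) = 37.15
  Stage 2: F_2 = 10^(7.02/10) = 5.035, G_2 = 10^(−5.97/10) = 0.2529
Friis cascade:
  F = 1.413 + (5.035 − 1)/37.15 = 1.521
NF = 10 log₁₀(1.521) = 1.82 dB

1.82 dB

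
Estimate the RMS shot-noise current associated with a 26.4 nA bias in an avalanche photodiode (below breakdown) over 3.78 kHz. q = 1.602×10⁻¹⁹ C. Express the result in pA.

I_n = √(2qI·B)
2qI·B = 2 × 1.602×10⁻¹⁹ × 2.64×10⁻⁸ × 3.78×10³ = 3.20×10⁻²³ A²
I_n = √(3.20×10⁻²³) = 5.65×10⁻¹² A = 5.65 pA

5.65 pA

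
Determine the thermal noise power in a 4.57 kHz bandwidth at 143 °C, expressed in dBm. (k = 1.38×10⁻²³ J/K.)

T = 143 °C + 273.15 = 416.15 K
P_n = kTB = 1.38×10⁻²³ × 416.15 × 4.57×10³ = 2.62×10⁻¹⁷ W
In dBm: 10 log₁₀(2.62×10⁻¹⁷ / 10⁻³) = −135.8 dBm

−135.8 dBm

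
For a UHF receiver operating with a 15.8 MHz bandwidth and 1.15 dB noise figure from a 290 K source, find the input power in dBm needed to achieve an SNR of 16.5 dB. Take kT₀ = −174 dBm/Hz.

−84.4 dBm

Sensitivity = −174 + 10 log₁₀(B) + NF + SNR_min
= −174 + 71.99 + 1.15 + 16.5
= −84.36 dBm → −84.4 dBm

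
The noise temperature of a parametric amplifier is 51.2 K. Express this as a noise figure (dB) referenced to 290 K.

F = 1 + T_e/T₀ = 1 + 51.2/290 = 1.17655
NF = 10 log₁₀(1.17655) = 0.706 dB

0.706 dB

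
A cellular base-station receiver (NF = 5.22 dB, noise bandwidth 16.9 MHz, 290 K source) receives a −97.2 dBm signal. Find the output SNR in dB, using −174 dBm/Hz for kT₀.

Noise floor: N = −174 + 10 log₁₀(B) + NF
10 log₁₀(1.69×10⁷) = 72.28 dB
N = −174 + 72.28 + 5.22 = −96.50 dBm
SNR = P_sig − N = −97.2 − (−96.50) = −0.70 dB → −0.7 dB

−0.7 dB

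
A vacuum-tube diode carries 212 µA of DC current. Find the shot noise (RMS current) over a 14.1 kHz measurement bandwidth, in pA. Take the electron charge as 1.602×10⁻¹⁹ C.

I_n = √(2qI·B)
2qI·B = 2 × 1.602×10⁻¹⁹ × 2.12×10⁻⁴ × 1.41×10⁴ = 9.58×10⁻¹⁹ A²
I_n = √(9.58×10⁻¹⁹) = 9.79×10⁻¹⁰ A = 979 pA

979 pA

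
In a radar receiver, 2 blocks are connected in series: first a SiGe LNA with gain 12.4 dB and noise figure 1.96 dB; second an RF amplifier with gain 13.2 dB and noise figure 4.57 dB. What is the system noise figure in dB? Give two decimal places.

2.25 dB

Convert to linear (a loss of L dB is a gain of −L dB): F_i = 10^(NF_i/10), G_i = 10^(G_i,dB/10)
  Stage 1: F_1 = 10^(1.96/10) = 1.570, G_1 = 10^(12.4/10) = 17.38
  Stage 2: F_2 = 10^(4.57/10) = 2.864, G_2 = 10^(13.2/10) = 20.89
Friis cascade:
  F = 1.570 + (2.864 − 1)/17.38 = 1.678
NF = 10 log₁₀(1.678) = 2.25 dB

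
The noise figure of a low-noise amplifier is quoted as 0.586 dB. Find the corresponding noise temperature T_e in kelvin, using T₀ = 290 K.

F = 10^(0.586/10) = 1.14446
T_e = (F − 1)·T₀ = (1.14446 − 1) × 290 = 41.9 K

41.9 K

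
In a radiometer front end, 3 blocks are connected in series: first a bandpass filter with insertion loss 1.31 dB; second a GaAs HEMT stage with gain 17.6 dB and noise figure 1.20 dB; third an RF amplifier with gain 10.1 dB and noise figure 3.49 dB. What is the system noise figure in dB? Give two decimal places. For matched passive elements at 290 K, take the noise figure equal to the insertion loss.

Convert to linear (a loss of L dB is a gain of −L dB): F_i = 10^(NF_i/10), G_i = 10^(G_i,dB/10)
  Stage 1: F_1 = 10^(1.31/10) = 1.352, G_1 = 10^(−1.31/10) = 0.7396
  Stage 2: F_2 = 10^(1.20/10) = 1.318, G_2 = 10^(17.6/10) = 57.54
  Stage 3: F_3 = 10^(3.49/10) = 2.234, G_3 = 10^(10.1/10) = 10.23
Friis cascade:
  F = 1.352 + (1.318 − 1)/0.7396 + (2.234 − 1)/42.56 = 1.811
NF = 10 log₁₀(1.811) = 2.58 dB

2.58 dB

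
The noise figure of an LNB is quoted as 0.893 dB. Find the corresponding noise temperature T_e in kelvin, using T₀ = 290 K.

66.2 K

F = 10^(0.893/10) = 1.22829
T_e = (F − 1)·T₀ = (1.22829 − 1) × 290 = 66.2 K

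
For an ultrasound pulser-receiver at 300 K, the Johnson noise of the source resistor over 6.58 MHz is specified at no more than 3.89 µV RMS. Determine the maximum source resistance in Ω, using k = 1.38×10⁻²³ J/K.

139 Ω

Johnson–Nyquist: V_n = √(4kTRB) ⇒ R = V_n² / (4kTB)
4kTB = 4 × 1.38×10⁻²³ × 300 × 6.58×10⁶ = 1.09×10⁻¹³
R = (3.89×10⁻⁶)² / 1.09×10⁻¹³ = 1.39×10² Ω = 139 Ω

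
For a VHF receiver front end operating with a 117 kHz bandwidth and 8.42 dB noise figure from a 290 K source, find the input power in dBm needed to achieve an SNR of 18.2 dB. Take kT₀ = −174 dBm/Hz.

Sensitivity = −174 + 10 log₁₀(B) + NF + SNR_min
= −174 + 50.68 + 8.42 + 18.2
= −96.70 dBm → −96.7 dBm

−96.7 dBm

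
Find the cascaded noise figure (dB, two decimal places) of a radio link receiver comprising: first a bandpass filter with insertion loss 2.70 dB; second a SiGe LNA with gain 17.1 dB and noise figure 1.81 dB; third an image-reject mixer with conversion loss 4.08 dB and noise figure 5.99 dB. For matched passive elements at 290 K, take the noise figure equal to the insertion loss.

4.67 dB

Convert to linear (a loss of L dB is a gain of −L dB): F_i = 10^(NF_i/10), G_i = 10^(G_i,dB/10)
  Stage 1: F_1 = 10^(2.70/10) = 1.862, G_1 = 10^(−2.70/10) = 0.5370
  Stage 2: F_2 = 10^(1.81/10) = 1.517, G_2 = 10^(17.1/10) = 51.29
  Stage 3: F_3 = 10^(5.99/10) = 3.972, G_3 = 10^(−4.08/10) = 0.3908
Friis cascade:
  F = 1.862 + (1.517 − 1)/0.5370 + (3.972 − 1)/27.54 = 2.933
NF = 10 log₁₀(2.933) = 4.67 dB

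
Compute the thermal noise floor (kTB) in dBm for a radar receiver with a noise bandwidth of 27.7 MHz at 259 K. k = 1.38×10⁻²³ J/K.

P_n = kTB = 1.38×10⁻²³ × 259 × 2.77×10⁷ = 9.90×10⁻¹⁴ W
In dBm: 10 log₁₀(9.90×10⁻¹⁴ / 10⁻³) = −100.0 dBm

−100.0 dBm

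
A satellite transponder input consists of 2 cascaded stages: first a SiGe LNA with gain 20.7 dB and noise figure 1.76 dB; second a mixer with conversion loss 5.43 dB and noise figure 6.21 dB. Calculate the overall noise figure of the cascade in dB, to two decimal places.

1.84 dB

Convert to linear (a loss of L dB is a gain of −L dB): F_i = 10^(NF_i/10), G_i = 10^(G_i,dB/10)
  Stage 1: F_1 = 10^(1.76/10) = 1.500, G_1 = 10^(20.7/10) = 117.5
  Stage 2: F_2 = 10^(6.21/10) = 4.178, G_2 = 10^(−5.43/10) = 0.2864
Friis cascade:
  F = 1.500 + (4.178 − 1)/117.5 = 1.527
NF = 10 log₁₀(1.527) = 1.84 dB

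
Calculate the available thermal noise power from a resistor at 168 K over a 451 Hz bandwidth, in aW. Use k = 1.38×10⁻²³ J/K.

P_n = kTB = 1.38×10⁻²³ × 168 × 4.51×10² = 1.05×10⁻¹⁸ W = 1.05 aW

1.05 aW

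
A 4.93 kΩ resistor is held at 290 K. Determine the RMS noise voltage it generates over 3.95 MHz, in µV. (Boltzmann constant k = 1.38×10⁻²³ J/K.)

V_n = √(4kTRB)
4kTRB = 4 × 1.38×10⁻²³ × 290 × 4.93×10³ × 3.95×10⁶ = 3.12×10⁻¹⁰ V²
V_n = √(3.12×10⁻¹⁰) = 1.77×10⁻⁵ V = 17.7 µV

17.7 µV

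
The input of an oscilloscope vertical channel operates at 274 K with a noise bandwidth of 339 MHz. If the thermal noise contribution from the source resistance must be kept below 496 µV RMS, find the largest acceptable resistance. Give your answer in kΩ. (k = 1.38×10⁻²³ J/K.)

Johnson–Nyquist: V_n = √(4kTRB) ⇒ R = V_n² / (4kTB)
4kTB = 4 × 1.38×10⁻²³ × 274 × 3.39×10⁸ = 5.13×10⁻¹²
R = (4.96×10⁻⁴)² / 5.13×10⁻¹² = 4.80×10⁴ Ω = 48.0 kΩ

48.0 kΩ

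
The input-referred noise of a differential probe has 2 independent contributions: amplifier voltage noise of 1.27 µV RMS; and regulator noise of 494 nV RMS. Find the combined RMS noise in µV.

Uncorrelated sources add in power (mean-square): V_tot = √(ΣV_i²)
V_tot = √[(1.27×10⁻⁶)² + (4.94×10⁻⁷)²] = 1.36×10⁻⁶ V = 1.36 µV

1.36 µV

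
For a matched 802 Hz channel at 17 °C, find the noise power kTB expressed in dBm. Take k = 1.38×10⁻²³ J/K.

−144.9 dBm

T = 17 °C + 273.15 = 290.15 K
P_n = kTB = 1.38×10⁻²³ × 290.15 × 8.02×10² = 3.21×10⁻¹⁸ W
In dBm: 10 log₁₀(3.21×10⁻¹⁸ / 10⁻³) = −144.9 dBm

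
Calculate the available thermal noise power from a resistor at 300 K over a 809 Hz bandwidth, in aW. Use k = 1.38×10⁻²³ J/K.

P_n = kTB = 1.38×10⁻²³ × 300 × 8.09×10² = 3.35×10⁻¹⁸ W = 3.35 aW

3.35 aW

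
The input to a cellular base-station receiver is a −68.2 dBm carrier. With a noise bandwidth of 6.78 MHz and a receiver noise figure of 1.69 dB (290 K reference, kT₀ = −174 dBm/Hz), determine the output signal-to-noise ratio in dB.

Noise floor: N = −174 + 10 log₁₀(B) + NF
10 log₁₀(6.78×10⁶) = 68.31 dB
N = −174 + 68.31 + 1.69 = −104.00 dBm
SNR = P_sig − N = −68.2 − (−104.00) = 35.80 dB → 35.8 dB

35.8 dB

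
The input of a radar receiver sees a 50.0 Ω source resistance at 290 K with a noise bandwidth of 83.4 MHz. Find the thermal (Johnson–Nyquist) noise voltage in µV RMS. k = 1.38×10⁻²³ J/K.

V_n = √(4kTRB)
4kTRB = 4 × 1.38×10⁻²³ × 290 × 5.00×10¹ × 8.34×10⁷ = 6.68×10⁻¹¹ V²
V_n = √(6.68×10⁻¹¹) = 8.17×10⁻⁶ V = 8.17 µV

8.17 µV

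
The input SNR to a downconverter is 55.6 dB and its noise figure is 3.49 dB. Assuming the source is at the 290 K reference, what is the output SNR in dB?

By definition F = SNR_in/SNR_out, so in dB: SNR_out = SNR_in − NF
SNR_out = 55.6 − 3.49 = 52.11 dB

52.11 dB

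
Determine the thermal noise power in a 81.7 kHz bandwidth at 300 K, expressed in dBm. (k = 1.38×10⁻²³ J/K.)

−124.7 dBm

P_n = kTB = 1.38×10⁻²³ × 300 × 8.17×10⁴ = 3.38×10⁻¹⁶ W
In dBm: 10 log₁₀(3.38×10⁻¹⁶ / 10⁻³) = −124.7 dBm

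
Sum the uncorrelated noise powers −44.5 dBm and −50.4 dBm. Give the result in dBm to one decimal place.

−43.5 dBm

Convert to linear, add, convert back:
P₁ = 3.55×10⁻⁸ W, P₂ = 9.12×10⁻⁹ W
P_tot = 4.46×10⁻⁸ W → 10 log₁₀(P_tot / 10⁻³) = −43.5 dBm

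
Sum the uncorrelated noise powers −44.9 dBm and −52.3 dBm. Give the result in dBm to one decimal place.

Convert to linear, add, convert back:
P₁ = 3.24×10⁻⁸ W, P₂ = 5.89×10⁻⁹ W
P_tot = 3.82×10⁻⁸ W → 10 log₁₀(P_tot / 10⁻³) = −44.2 dBm

−44.2 dBm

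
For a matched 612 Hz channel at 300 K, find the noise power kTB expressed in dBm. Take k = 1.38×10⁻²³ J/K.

−146.0 dBm

P_n = kTB = 1.38×10⁻²³ × 300 × 6.12×10² = 2.53×10⁻¹⁸ W
In dBm: 10 log₁₀(2.53×10⁻¹⁸ / 10⁻³) = −146.0 dBm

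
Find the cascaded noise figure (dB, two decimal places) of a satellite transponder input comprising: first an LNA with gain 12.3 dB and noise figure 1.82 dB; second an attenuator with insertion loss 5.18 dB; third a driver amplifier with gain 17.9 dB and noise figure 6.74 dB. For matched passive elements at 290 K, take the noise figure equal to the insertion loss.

Convert to linear (a loss of L dB is a gain of −L dB): F_i = 10^(NF_i/10), G_i = 10^(G_i,dB/10)
  Stage 1: F_1 = 10^(1.82/10) = 1.521, G_1 = 10^(12.3/10) = 16.98
  Stage 2: F_2 = 10^(5.18/10) = 3.296, G_2 = 10^(−5.18/10) = 0.3034
  Stage 3: F_3 = 10^(6.74/10) = 4.721, G_3 = 10^(17.9/10) = 61.66
Friis cascade:
  F = 1.521 + (3.296 − 1)/16.98 + (4.721 − 1)/5.152 = 2.378
NF = 10 log₁₀(2.378) = 3.76 dB

3.76 dB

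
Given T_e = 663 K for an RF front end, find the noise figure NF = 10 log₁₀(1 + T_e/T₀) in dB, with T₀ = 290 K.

F = 1 + T_e/T₀ = 1 + 663/290 = 3.28621
NF = 10 log₁₀(3.28621) = 5.17 dB

5.17 dB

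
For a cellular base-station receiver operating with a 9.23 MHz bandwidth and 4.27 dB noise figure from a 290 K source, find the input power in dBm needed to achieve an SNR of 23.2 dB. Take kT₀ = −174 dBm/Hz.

Sensitivity = −174 + 10 log₁₀(B) + NF + SNR_min
= −174 + 69.65 + 4.27 + 23.2
= −76.88 dBm → −76.9 dBm

−76.9 dBm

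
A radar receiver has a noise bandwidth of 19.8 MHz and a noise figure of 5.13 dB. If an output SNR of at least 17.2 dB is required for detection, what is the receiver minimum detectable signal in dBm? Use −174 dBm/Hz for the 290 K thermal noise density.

−78.7 dBm

Sensitivity = −174 + 10 log₁₀(B) + NF + SNR_min
= −174 + 72.97 + 5.13 + 17.2
= −78.70 dBm → −78.7 dBm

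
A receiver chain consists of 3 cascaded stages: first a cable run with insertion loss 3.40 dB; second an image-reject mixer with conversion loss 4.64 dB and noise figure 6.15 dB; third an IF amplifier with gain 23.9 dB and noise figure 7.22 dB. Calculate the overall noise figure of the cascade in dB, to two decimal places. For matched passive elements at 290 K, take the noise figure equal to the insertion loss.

15.59 dB

Convert to linear (a loss of L dB is a gain of −L dB): F_i = 10^(NF_i/10), G_i = 10^(G_i,dB/10)
  Stage 1: F_1 = 10^(3.40/10) = 2.188, G_1 = 10^(−3.40/10) = 0.4571
  Stage 2: F_2 = 10^(6.15/10) = 4.121, G_2 = 10^(−4.64/10) = 0.3436
  Stage 3: F_3 = 10^(7.22/10) = 5.272, G_3 = 10^(23.9/10) = 245.5
Friis cascade:
  F = 2.188 + (4.121 − 1)/0.4571 + (5.272 − 1)/0.1570 = 36.22
NF = 10 log₁₀(36.22) = 15.59 dB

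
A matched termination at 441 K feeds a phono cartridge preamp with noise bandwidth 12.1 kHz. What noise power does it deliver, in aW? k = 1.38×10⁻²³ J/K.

P_n = kTB = 1.38×10⁻²³ × 441 × 1.21×10⁴ = 7.36×10⁻¹⁷ W = 73.6 aW

73.6 aW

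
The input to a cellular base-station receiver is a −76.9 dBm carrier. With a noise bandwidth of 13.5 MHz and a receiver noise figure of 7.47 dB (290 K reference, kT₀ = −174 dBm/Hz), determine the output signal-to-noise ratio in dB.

Noise floor: N = −174 + 10 log₁₀(B) + NF
10 log₁₀(1.35×10⁷) = 71.3 dB
N = −174 + 71.3 + 7.47 = −95.23 dBm
SNR = P_sig − N = −76.9 − (−95.23) = 18.33 dB → 18.3 dB

18.3 dB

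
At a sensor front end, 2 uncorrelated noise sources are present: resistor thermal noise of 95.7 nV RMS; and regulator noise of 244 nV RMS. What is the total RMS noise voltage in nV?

262 nV

Uncorrelated sources add in power (mean-square): V_tot = √(ΣV_i²)
V_tot = √[(9.57×10⁻⁸)² + (2.44×10⁻⁷)²] = 2.62×10⁻⁷ V = 262 nV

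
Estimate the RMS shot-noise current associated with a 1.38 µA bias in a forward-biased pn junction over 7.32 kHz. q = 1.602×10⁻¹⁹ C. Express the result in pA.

56.9 pA

I_n = √(2qI·B)
2qI·B = 2 × 1.602×10⁻¹⁹ × 1.38×10⁻⁶ × 7.32×10³ = 3.24×10⁻²¹ A²
I_n = √(3.24×10⁻²¹) = 5.69×10⁻¹¹ A = 56.9 pA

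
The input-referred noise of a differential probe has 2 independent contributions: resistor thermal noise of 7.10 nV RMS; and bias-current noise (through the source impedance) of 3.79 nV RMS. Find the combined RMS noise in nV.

Uncorrelated sources add in power (mean-square): V_tot = √(ΣV_i²)
V_tot = √[(7.10×10⁻⁹)² + (3.79×10⁻⁹)²] = 8.05×10⁻⁹ V = 8.05 nV

8.05 nV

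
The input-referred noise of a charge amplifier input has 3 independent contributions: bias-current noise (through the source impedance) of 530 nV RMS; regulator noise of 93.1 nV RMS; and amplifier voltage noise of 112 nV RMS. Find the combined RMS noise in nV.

Uncorrelated sources add in power (mean-square): V_tot = √(ΣV_i²)
V_tot = √[(5.30×10⁻⁷)² + (9.31×10⁻⁸)² + (1.12×10⁻⁷)²] = 5.50×10⁻⁷ V = 550 nV

550 nV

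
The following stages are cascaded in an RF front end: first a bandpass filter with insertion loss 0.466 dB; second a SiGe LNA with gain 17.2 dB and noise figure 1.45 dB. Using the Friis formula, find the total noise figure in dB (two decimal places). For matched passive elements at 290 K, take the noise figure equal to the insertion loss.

1.92 dB

Convert to linear (a loss of L dB is a gain of −L dB): F_i = 10^(NF_i/10), G_i = 10^(G_i,dB/10)
  Stage 1: F_1 = 10^(0.466/10) = 1.113, G_1 = 10^(−0.466/10) = 0.8983
  Stage 2: F_2 = 10^(1.45/10) = 1.396, G_2 = 10^(17.2/10) = 52.48
Friis cascade:
  F = 1.113 + (1.396 − 1)/0.8983 = 1.555
NF = 10 log₁₀(1.555) = 1.92 dB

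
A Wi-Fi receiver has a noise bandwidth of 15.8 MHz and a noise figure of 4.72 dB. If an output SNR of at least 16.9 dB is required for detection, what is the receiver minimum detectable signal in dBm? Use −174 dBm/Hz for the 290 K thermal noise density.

Sensitivity = −174 + 10 log₁₀(B) + NF + SNR_min
= −174 + 71.99 + 4.72 + 16.9
= −80.39 dBm → −80.4 dBm

−80.4 dBm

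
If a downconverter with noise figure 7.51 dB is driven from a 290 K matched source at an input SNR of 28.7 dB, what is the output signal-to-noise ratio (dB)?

By definition F = SNR_in/SNR_out, so in dB: SNR_out = SNR_in − NF
SNR_out = 28.7 − 7.51 = 21.19 dB

21.19 dB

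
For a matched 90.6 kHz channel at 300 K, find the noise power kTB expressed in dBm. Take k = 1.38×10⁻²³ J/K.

P_n = kTB = 1.38×10⁻²³ × 300 × 9.06×10⁴ = 3.75×10⁻¹⁶ W
In dBm: 10 log₁₀(3.75×10⁻¹⁶ / 10⁻³) = −124.3 dBm

−124.3 dBm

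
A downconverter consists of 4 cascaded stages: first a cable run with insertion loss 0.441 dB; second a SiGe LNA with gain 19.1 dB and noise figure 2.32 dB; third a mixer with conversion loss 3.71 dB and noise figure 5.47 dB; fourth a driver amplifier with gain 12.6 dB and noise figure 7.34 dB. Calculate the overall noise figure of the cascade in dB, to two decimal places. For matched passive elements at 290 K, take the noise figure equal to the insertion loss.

Convert to linear (a loss of L dB is a gain of −L dB): F_i = 10^(NF_i/10), G_i = 10^(G_i,dB/10)
  Stage 1: F_1 = 10^(0.441/10) = 1.107, G_1 = 10^(−0.441/10) = 0.9034
  Stage 2: F_2 = 10^(2.32/10) = 1.706, G_2 = 10^(19.1/10) = 81.28
  Stage 3: F_3 = 10^(5.47/10) = 3.524, G_3 = 10^(−3.71/10) = 0.4256
  Stage 4: F_4 = 10^(7.34/10) = 5.420, G_4 = 10^(12.6/10) = 18.20
Friis cascade:
  F = 1.107 + (1.706 − 1)/0.9034 + (3.524 − 1)/73.43 + (5.420 − 1)/31.25 = 2.064
NF = 10 log₁₀(2.064) = 3.15 dB

3.15 dB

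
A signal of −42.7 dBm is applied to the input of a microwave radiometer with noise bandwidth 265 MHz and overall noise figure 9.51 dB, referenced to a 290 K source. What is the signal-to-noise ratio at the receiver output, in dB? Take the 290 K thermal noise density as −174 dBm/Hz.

37.6 dB

Noise floor: N = −174 + 10 log₁₀(B) + NF
10 log₁₀(2.65×10⁸) = 84.23 dB
N = −174 + 84.23 + 9.51 = −80.26 dBm
SNR = P_sig − N = −42.7 − (−80.26) = 37.56 dB → 37.6 dB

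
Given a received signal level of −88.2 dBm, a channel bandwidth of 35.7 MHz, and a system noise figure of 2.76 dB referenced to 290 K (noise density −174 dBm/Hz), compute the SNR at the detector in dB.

Noise floor: N = −174 + 10 log₁₀(B) + NF
10 log₁₀(3.57×10⁷) = 75.53 dB
N = −174 + 75.53 + 2.76 = −95.71 dBm
SNR = P_sig − N = −88.2 − (−95.71) = 7.51 dB → 7.5 dB

7.5 dB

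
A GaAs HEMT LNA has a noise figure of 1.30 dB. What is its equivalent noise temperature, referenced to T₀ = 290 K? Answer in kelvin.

101 K

F = 10^(1.30/10) = 1.34896
T_e = (F − 1)·T₀ = (1.34896 − 1) × 290 = 101 K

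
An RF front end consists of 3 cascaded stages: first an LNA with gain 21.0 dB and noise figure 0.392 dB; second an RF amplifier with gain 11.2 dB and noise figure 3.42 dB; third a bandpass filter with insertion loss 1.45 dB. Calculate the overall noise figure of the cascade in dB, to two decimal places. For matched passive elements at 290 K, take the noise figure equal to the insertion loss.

Convert to linear (a loss of L dB is a gain of −L dB): F_i = 10^(NF_i/10), G_i = 10^(G_i,dB/10)
  Stage 1: F_1 = 10^(0.392/10) = 1.094, G_1 = 10^(21.0/10) = 125.9
  Stage 2: F_2 = 10^(3.42/10) = 2.198, G_2 = 10^(11.2/10) = 13.18
  Stage 3: F_3 = 10^(1.45/10) = 1.396, G_3 = 10^(−1.45/10) = 0.7161
Friis cascade:
  F = 1.094 + (2.198 − 1)/125.9 + (1.396 − 1)/1660 = 1.104
NF = 10 log₁₀(1.104) = 0.43 dB

0.43 dB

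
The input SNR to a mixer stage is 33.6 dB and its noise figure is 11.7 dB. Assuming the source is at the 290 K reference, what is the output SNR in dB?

By definition F = SNR_in/SNR_out, so in dB: SNR_out = SNR_in − NF
SNR_out = 33.6 − 11.7 = 21.9 dB

21.9 dB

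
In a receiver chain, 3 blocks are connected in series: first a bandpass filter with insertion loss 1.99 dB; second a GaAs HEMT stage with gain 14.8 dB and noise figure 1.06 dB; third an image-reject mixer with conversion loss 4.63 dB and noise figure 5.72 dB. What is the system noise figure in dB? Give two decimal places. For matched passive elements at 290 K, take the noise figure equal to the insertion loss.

Convert to linear (a loss of L dB is a gain of −L dB): F_i = 10^(NF_i/10), G_i = 10^(G_i,dB/10)
  Stage 1: F_1 = 10^(1.99/10) = 1.581, G_1 = 10^(−1.99/10) = 0.6324
  Stage 2: F_2 = 10^(1.06/10) = 1.276, G_2 = 10^(14.8/10) = 30.20
  Stage 3: F_3 = 10^(5.72/10) = 3.733, G_3 = 10^(−4.63/10) = 0.3443
Friis cascade:
  F = 1.581 + (1.276 − 1)/0.6324 + (3.733 − 1)/19.10 = 2.161
NF = 10 log₁₀(2.161) = 3.35 dB

3.35 dB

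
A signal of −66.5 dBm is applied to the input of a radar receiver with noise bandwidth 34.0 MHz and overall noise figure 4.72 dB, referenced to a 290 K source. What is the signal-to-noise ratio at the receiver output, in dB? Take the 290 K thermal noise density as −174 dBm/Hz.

Noise floor: N = −174 + 10 log₁₀(B) + NF
10 log₁₀(3.40×10⁷) = 75.31 dB
N = −174 + 75.31 + 4.72 = −93.97 dBm
SNR = P_sig − N = −66.5 − (−93.97) = 27.47 dB → 27.5 dB

27.5 dB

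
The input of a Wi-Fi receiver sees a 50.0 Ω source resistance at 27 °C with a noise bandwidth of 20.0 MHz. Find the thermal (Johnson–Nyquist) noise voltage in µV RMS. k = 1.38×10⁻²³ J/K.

T = 27 °C + 273.15 = 300.15 K
V_n = √(4kTRB)
4kTRB = 4 × 1.38×10⁻²³ × 300.15 × 5.00×10¹ × 2.00×10⁷ = 1.66×10⁻¹¹ V²
V_n = √(1.66×10⁻¹¹) = 4.07×10⁻⁶ V = 4.07 µV

4.07 µV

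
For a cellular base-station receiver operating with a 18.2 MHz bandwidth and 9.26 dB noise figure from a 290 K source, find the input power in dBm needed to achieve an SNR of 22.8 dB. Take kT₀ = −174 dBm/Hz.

−69.3 dBm

Sensitivity = −174 + 10 log₁₀(B) + NF + SNR_min
= −174 + 72.6 + 9.26 + 22.8
= −69.34 dBm → −69.3 dBm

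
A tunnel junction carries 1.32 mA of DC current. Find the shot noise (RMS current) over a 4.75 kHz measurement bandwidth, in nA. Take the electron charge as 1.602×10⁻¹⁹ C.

1.42 nA

I_n = √(2qI·B)
2qI·B = 2 × 1.602×10⁻¹⁹ × 1.32×10⁻³ × 4.75×10³ = 2.01×10⁻¹⁸ A²
I_n = √(2.01×10⁻¹⁸) = 1.42×10⁻⁹ A = 1.42 nA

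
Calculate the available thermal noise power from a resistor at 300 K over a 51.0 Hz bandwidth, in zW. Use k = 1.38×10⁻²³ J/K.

P_n = kTB = 1.38×10⁻²³ × 300 × 5.10×10¹ = 2.11×10⁻¹⁹ W = 211 zW

211 zW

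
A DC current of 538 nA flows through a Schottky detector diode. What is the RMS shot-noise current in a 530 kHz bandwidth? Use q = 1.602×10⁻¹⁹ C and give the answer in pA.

302 pA

I_n = √(2qI·B)
2qI·B = 2 × 1.602×10⁻¹⁹ × 5.38×10⁻⁷ × 5.30×10⁵ = 9.14×10⁻²⁰ A²
I_n = √(9.14×10⁻²⁰) = 3.02×10⁻¹⁰ A = 302 pA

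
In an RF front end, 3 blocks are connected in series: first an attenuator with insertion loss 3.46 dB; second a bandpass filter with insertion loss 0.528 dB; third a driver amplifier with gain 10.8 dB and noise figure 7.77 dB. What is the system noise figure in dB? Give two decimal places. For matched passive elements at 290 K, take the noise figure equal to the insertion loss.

Convert to linear (a loss of L dB is a gain of −L dB): F_i = 10^(NF_i/10), G_i = 10^(G_i,dB/10)
  Stage 1: F_1 = 10^(3.46/10) = 2.218, G_1 = 10^(−3.46/10) = 0.4508
  Stage 2: F_2 = 10^(0.528/10) = 1.129, G_2 = 10^(−0.528/10) = 0.8855
  Stage 3: F_3 = 10^(7.77/10) = 5.984, G_3 = 10^(10.8/10) = 12.02
Friis cascade:
  F = 2.218 + (1.129 − 1)/0.4508 + (5.984 − 1)/0.3992 = 14.99
NF = 10 log₁₀(14.99) = 11.76 dB

11.76 dB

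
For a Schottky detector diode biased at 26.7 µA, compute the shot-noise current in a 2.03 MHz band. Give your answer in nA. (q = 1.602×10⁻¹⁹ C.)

I_n = √(2qI·B)
2qI·B = 2 × 1.602×10⁻¹⁹ × 2.67×10⁻⁵ × 2.03×10⁶ = 1.74×10⁻¹⁷ A²
I_n = √(1.74×10⁻¹⁷) = 4.17×10⁻⁹ A = 4.17 nA

4.17 nA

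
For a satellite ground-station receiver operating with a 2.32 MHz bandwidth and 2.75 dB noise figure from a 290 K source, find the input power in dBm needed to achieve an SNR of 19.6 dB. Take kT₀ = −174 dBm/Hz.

Sensitivity = −174 + 10 log₁₀(B) + NF + SNR_min
= −174 + 63.65 + 2.75 + 19.6
= −88.00 dBm → −88.0 dBm

−88.0 dBm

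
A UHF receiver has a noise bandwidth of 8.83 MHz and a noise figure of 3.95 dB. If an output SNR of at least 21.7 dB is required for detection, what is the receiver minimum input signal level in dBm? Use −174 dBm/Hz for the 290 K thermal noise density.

Sensitivity = −174 + 10 log₁₀(B) + NF + SNR_min
= −174 + 69.46 + 3.95 + 21.7
= −78.89 dBm → −78.9 dBm

−78.9 dBm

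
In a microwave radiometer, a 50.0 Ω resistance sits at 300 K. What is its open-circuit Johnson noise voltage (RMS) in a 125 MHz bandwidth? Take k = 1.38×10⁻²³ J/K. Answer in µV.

10.2 µV

V_n = √(4kTRB)
4kTRB = 4 × 1.38×10⁻²³ × 300 × 5.00×10¹ × 1.25×10⁸ = 1.03×10⁻¹⁰ V²
V_n = √(1.03×10⁻¹⁰) = 1.02×10⁻⁵ V = 10.2 µV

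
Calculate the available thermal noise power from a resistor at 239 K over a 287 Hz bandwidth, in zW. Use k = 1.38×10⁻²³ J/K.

P_n = kTB = 1.38×10⁻²³ × 239 × 2.87×10² = 9.47×10⁻¹⁹ W = 947 zW

947 zW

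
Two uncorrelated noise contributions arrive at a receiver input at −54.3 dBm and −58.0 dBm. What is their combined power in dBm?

Convert to linear, add, convert back:
P₁ = 3.72×10⁻⁹ W, P₂ = 1.58×10⁻⁹ W
P_tot = 5.30×10⁻⁹ W → 10 log₁₀(P_tot / 10⁻³) = −52.8 dBm

−52.8 dBm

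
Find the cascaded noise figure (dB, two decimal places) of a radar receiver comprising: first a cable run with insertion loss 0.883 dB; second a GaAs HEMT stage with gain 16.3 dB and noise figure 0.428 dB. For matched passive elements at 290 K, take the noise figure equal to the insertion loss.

1.31 dB

Convert to linear (a loss of L dB is a gain of −L dB): F_i = 10^(NF_i/10), G_i = 10^(G_i,dB/10)
  Stage 1: F_1 = 10^(0.883/10) = 1.225, G_1 = 10^(−0.883/10) = 0.8160
  Stage 2: F_2 = 10^(0.428/10) = 1.104, G_2 = 10^(16.3/10) = 42.66
Friis cascade:
  F = 1.225 + (1.104 − 1)/0.8160 = 1.352
NF = 10 log₁₀(1.352) = 1.31 dB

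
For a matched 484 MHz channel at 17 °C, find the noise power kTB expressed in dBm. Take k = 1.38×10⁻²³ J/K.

T = 17 °C + 273.15 = 290.15 K
P_n = kTB = 1.38×10⁻²³ × 290.15 × 4.84×10⁸ = 1.94×10⁻¹² W
In dBm: 10 log₁₀(1.94×10⁻¹² / 10⁻³) = −87.1 dBm

−87.1 dBm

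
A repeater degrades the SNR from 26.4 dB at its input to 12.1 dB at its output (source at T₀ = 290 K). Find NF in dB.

NF (dB) = SNR_in(dB) − SNR_out(dB) when the source is at T₀
NF = 26.4 − 12.1 = 14.3 dB

14.3 dB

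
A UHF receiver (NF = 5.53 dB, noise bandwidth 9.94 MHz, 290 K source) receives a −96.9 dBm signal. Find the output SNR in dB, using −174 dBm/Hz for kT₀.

1.6 dB

Noise floor: N = −174 + 10 log₁₀(B) + NF
10 log₁₀(9.94×10⁶) = 69.97 dB
N = −174 + 69.97 + 5.53 = −98.50 dBm
SNR = P_sig − N = −96.9 − (−98.50) = 1.60 dB → 1.6 dB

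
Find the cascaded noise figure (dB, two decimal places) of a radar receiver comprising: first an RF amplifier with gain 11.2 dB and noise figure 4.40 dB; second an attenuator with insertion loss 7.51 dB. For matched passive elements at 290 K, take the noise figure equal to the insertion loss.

Convert to linear (a loss of L dB is a gain of −L dB): F_i = 10^(NF_i/10), G_i = 10^(G_i,dB/10)
  Stage 1: F_1 = 10^(4.40/10) = 2.754, G_1 = 10^(11.2/10) = 13.18
  Stage 2: F_2 = 10^(7.51/10) = 5.636, G_2 = 10^(−7.51/10) = 0.1774
Friis cascade:
  F = 2.754 + (5.636 − 1)/13.18 = 3.106
NF = 10 log₁₀(3.106) = 4.92 dB

4.92 dB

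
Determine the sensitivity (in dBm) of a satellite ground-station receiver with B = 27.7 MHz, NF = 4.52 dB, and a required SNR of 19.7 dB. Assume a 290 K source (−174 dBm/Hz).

−75.4 dBm

Sensitivity = −174 + 10 log₁₀(B) + NF + SNR_min
= −174 + 74.42 + 4.52 + 19.7
= −75.36 dBm → −75.4 dBm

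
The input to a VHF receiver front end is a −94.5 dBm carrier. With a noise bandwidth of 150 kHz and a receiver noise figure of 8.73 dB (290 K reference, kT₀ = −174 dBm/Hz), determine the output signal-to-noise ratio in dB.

Noise floor: N = −174 + 10 log₁₀(B) + NF
10 log₁₀(1.50×10⁵) = 51.76 dB
N = −174 + 51.76 + 8.73 = −113.51 dBm
SNR = P_sig − N = −94.5 − (−113.51) = 19.01 dB → 19.0 dB

19.0 dB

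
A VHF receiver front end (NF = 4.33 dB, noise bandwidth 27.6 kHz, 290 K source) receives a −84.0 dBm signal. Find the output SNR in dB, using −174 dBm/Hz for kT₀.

41.3 dB

Noise floor: N = −174 + 10 log₁₀(B) + NF
10 log₁₀(2.76×10⁴) = 44.41 dB
N = −174 + 44.41 + 4.33 = −125.26 dBm
SNR = P_sig − N = −84.0 − (−125.26) = 41.26 dB → 41.3 dB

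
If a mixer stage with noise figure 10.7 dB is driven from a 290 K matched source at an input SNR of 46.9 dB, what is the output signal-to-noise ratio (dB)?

By definition F = SNR_in/SNR_out, so in dB: SNR_out = SNR_in − NF
SNR_out = 46.9 − 10.7 = 36.2 dB

36.2 dB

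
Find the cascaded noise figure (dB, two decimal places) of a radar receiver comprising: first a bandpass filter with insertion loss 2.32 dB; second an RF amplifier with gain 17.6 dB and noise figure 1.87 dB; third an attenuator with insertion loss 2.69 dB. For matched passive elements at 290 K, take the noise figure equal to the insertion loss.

4.23 dB

Convert to linear (a loss of L dB is a gain of −L dB): F_i = 10^(NF_i/10), G_i = 10^(G_i,dB/10)
  Stage 1: F_1 = 10^(2.32/10) = 1.706, G_1 = 10^(−2.32/10) = 0.5861
  Stage 2: F_2 = 10^(1.87/10) = 1.538, G_2 = 10^(17.6/10) = 57.54
  Stage 3: F_3 = 10^(2.69/10) = 1.858, G_3 = 10^(−2.69/10) = 0.5383
Friis cascade:
  F = 1.706 + (1.538 − 1)/0.5861 + (1.858 − 1)/33.73 = 2.650
NF = 10 log₁₀(2.650) = 4.23 dB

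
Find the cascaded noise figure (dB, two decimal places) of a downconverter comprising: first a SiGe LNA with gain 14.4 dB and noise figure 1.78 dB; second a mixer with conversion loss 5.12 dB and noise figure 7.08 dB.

2.19 dB

Convert to linear (a loss of L dB is a gain of −L dB): F_i = 10^(NF_i/10), G_i = 10^(G_i,dB/10)
  Stage 1: F_1 = 10^(1.78/10) = 1.507, G_1 = 10^(14.4/10) = 27.54
  Stage 2: F_2 = 10^(7.08/10) = 5.105, G_2 = 10^(−5.12/10) = 0.3076
Friis cascade:
  F = 1.507 + (5.105 − 1)/27.54 = 1.656
NF = 10 log₁₀(1.656) = 2.19 dB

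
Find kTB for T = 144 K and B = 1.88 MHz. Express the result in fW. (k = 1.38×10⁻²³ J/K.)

3.74 fW

P_n = kTB = 1.38×10⁻²³ × 144 × 1.88×10⁶ = 3.74×10⁻¹⁵ W = 3.74 fW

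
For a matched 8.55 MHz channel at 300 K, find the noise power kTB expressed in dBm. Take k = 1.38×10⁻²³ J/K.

−104.5 dBm

P_n = kTB = 1.38×10⁻²³ × 300 × 8.55×10⁶ = 3.54×10⁻¹⁴ W
In dBm: 10 log₁₀(3.54×10⁻¹⁴ / 10⁻³) = −104.5 dBm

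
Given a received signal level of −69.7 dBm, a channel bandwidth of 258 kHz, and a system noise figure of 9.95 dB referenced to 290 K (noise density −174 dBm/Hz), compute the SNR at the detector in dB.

Noise floor: N = −174 + 10 log₁₀(B) + NF
10 log₁₀(2.58×10⁵) = 54.12 dB
N = −174 + 54.12 + 9.95 = −109.93 dBm
SNR = P_sig − N = −69.7 − (−109.93) = 40.23 dB → 40.2 dB

40.2 dB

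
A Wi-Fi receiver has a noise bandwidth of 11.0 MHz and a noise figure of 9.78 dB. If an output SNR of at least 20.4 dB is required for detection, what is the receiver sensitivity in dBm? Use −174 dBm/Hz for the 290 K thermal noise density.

Sensitivity = −174 + 10 log₁₀(B) + NF + SNR_min
= −174 + 70.41 + 9.78 + 20.4
= −73.41 dBm → −73.4 dBm

−73.4 dBm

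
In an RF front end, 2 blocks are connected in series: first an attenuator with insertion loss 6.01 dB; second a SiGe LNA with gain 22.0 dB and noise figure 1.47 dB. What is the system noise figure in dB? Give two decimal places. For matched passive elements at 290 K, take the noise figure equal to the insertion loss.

Convert to linear (a loss of L dB is a gain of −L dB): F_i = 10^(NF_i/10), G_i = 10^(G_i,dB/10)
  Stage 1: F_1 = 10^(6.01/10) = 3.990, G_1 = 10^(−6.01/10) = 0.2506
  Stage 2: F_2 = 10^(1.47/10) = 1.403, G_2 = 10^(22.0/10) = 158.5
Friis cascade:
  F = 3.990 + (1.403 − 1)/0.2506 = 5.598
NF = 10 log₁₀(5.598) = 7.48 dB

7.48 dB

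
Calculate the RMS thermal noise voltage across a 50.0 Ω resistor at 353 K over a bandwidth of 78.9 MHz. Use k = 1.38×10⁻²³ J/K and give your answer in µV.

V_n = √(4kTRB)
4kTRB = 4 × 1.38×10⁻²³ × 353 × 5.00×10¹ × 7.89×10⁷ = 7.69×10⁻¹¹ V²
V_n = √(7.69×10⁻¹¹) = 8.77×10⁻⁶ V = 8.77 µV

8.77 µV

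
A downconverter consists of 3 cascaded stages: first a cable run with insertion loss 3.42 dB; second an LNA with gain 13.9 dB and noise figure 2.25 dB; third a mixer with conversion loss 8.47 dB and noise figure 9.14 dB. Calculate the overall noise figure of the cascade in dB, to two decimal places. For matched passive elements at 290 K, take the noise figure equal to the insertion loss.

6.37 dB

Convert to linear (a loss of L dB is a gain of −L dB): F_i = 10^(NF_i/10), G_i = 10^(G_i,dB/10)
  Stage 1: F_1 = 10^(3.42/10) = 2.198, G_1 = 10^(−3.42/10) = 0.4550
  Stage 2: F_2 = 10^(2.25/10) = 1.679, G_2 = 10^(13.9/10) = 24.55
  Stage 3: F_3 = 10^(9.14/10) = 8.204, G_3 = 10^(−8.47/10) = 0.1422
Friis cascade:
  F = 2.198 + (1.679 − 1)/0.4550 + (8.204 − 1)/11.17 = 4.335
NF = 10 log₁₀(4.335) = 6.37 dB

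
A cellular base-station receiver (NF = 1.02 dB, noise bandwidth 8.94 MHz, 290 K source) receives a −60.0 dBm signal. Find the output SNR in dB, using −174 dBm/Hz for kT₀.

Noise floor: N = −174 + 10 log₁₀(B) + NF
10 log₁₀(8.94×10⁶) = 69.51 dB
N = −174 + 69.51 + 1.02 = −103.47 dBm
SNR = P_sig − N = −60.0 − (−103.47) = 43.47 dB → 43.5 dB

43.5 dB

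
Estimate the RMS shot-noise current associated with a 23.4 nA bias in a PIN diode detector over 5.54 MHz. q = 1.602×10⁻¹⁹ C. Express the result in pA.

204 pA

I_n = √(2qI·B)
2qI·B = 2 × 1.602×10⁻¹⁹ × 2.34×10⁻⁸ × 5.54×10⁶ = 4.15×10⁻²⁰ A²
I_n = √(4.15×10⁻²⁰) = 2.04×10⁻¹⁰ A = 204 pA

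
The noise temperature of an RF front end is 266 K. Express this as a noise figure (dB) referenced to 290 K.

2.83 dB

F = 1 + T_e/T₀ = 1 + 266/290 = 1.91724
NF = 10 log₁₀(1.91724) = 2.83 dB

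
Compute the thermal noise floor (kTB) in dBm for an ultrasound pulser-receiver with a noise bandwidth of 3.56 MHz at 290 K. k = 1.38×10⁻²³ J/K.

−108.5 dBm

P_n = kTB = 1.38×10⁻²³ × 290 × 3.56×10⁶ = 1.42×10⁻¹⁴ W
In dBm: 10 log₁₀(1.42×10⁻¹⁴ / 10⁻³) = −108.5 dBm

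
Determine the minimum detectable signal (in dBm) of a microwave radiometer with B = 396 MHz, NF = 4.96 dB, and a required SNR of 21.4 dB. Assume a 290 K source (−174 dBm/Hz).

−61.7 dBm

Sensitivity = −174 + 10 log₁₀(B) + NF + SNR_min
= −174 + 85.98 + 4.96 + 21.4
= −61.66 dBm → −61.7 dBm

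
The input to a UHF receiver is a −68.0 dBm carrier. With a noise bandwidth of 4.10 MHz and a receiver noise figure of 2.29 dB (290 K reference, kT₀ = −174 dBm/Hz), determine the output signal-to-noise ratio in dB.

37.6 dB

Noise floor: N = −174 + 10 log₁₀(B) + NF
10 log₁₀(4.10×10⁶) = 66.13 dB
N = −174 + 66.13 + 2.29 = −105.58 dBm
SNR = P_sig − N = −68.0 − (−105.58) = 37.58 dB → 37.6 dB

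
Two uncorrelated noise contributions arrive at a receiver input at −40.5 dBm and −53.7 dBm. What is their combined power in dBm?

Convert to linear, add, convert back:
P₁ = 8.91×10⁻⁸ W, P₂ = 4.27×10⁻⁹ W
P_tot = 9.34×10⁻⁸ W → 10 log₁₀(P_tot / 10⁻³) = −40.3 dBm

−40.3 dBm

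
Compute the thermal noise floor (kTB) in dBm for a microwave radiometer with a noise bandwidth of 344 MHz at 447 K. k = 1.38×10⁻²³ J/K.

P_n = kTB = 1.38×10⁻²³ × 447 × 3.44×10⁸ = 2.12×10⁻¹² W
In dBm: 10 log₁₀(2.12×10⁻¹² / 10⁻³) = −86.7 dBm

−86.7 dBm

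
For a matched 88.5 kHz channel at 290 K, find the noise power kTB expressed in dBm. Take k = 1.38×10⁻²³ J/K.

P_n = kTB = 1.38×10⁻²³ × 290 × 8.85×10⁴ = 3.54×10⁻¹⁶ W
In dBm: 10 log₁₀(3.54×10⁻¹⁶ / 10⁻³) = −124.5 dBm

−124.5 dBm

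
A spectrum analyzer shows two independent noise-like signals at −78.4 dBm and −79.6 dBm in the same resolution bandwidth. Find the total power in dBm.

Convert to linear, add, convert back:
P₁ = 1.45×10⁻¹¹ W, P₂ = 1.10×10⁻¹¹ W
P_tot = 2.54×10⁻¹¹ W → 10 log₁₀(P_tot / 10⁻³) = −75.9 dBm

−75.9 dBm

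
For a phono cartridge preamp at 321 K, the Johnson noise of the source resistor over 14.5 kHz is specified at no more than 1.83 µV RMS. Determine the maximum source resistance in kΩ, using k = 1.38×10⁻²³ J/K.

13.0 kΩ

Johnson–Nyquist: V_n = √(4kTRB) ⇒ R = V_n² / (4kTB)
4kTB = 4 × 1.38×10⁻²³ × 321 × 1.45×10⁴ = 2.57×10⁻¹⁶
R = (1.83×10⁻⁶)² / 2.57×10⁻¹⁶ = 1.30×10⁴ Ω = 13.0 kΩ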